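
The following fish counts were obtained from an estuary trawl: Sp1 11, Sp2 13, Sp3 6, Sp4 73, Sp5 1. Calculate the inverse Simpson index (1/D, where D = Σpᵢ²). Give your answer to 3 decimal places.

Total N = 11+13+6+73+1 = 104, so the proportions are 0.105769, 0.125, 0.057692, 0.701923, 0.009615 (working shown to 6 dp, full precision carried).
D = 0.105769² + 0.125² + 0.057692² + 0.701923² + 0.009615² = 0.011187 + 0.015625 + 0.003328 + 0.492696 + 0.000092 = 0.522929.
So 1/D = 1.91231, i.e. 1.912 to 3 decimal places.

1.912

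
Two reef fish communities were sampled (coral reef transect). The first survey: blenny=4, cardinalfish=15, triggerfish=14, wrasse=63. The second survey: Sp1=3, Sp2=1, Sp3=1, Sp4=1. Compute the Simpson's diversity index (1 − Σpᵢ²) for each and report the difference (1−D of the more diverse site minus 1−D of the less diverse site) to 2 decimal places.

The first survey: N=96, proportions 0.04167, 0.15625, 0.14583, 0.65625, giving 1−D = 0.52192 (working shown to 5 dp, full precision carried).
The second survey: N=6, proportions 0.5, 0.16667, 0.16667, 0.16667, giving 1−D = 0.66667.
Difference = |0.52192 − 0.66667| = 0.14475, i.e. 0.14 to 2 decimal places.

0.14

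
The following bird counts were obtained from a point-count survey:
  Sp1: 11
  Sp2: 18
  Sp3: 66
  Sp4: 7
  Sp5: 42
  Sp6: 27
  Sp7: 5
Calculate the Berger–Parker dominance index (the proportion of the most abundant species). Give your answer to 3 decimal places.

Total N = 11+18+66+7+42+27+5 = 176, so the proportions are 0.0625, 0.10227, 0.375, 0.03977, 0.23864, 0.15341, 0.02841 (working shown to 5 dp, full precision carried).
The largest proportion is 0.375, i.e. d = 0.375 to 3 decimal places.

0.375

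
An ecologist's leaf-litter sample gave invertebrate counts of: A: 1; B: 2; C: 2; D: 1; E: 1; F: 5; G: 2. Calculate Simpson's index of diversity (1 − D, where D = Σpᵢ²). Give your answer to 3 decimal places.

Total N = 1+2+2+1+1+5+2 = 14, so the proportions are 0.07143, 0.14286, 0.14286, 0.07143, 0.07143, 0.35714, 0.14286 (working shown to 5 dp, full precision carried).
D = 0.07143² + 0.14286² + 0.14286² + 0.07143² + 0.07143² + 0.35714² + 0.14286² = 0.00510 + 0.02041 + 0.02041 + 0.00510 + 0.00510 + 0.12755 + 0.02041 = 0.20408.
So 1 − D = 0.79592, i.e. 0.796 to 3 decimal places.

0.796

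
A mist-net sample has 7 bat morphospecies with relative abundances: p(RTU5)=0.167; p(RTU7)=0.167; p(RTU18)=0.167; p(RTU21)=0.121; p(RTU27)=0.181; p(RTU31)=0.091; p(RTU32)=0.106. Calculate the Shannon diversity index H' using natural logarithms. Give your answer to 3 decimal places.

1.918

Each pᵢ ln pᵢ term (working shown to 5 dp, full precision carried): 0.167×(-1.78976)=-0.29889, 0.167×(-1.78976)=-0.29889, 0.167×(-1.78976)=-0.29889, 0.121×(-2.11196)=-0.25555, 0.181×(-1.70926)=-0.30938, 0.091×(-2.39690)=-0.21812, 0.106×(-2.24432)=-0.23790.
Sum = -1.91761, so H' = 1.918.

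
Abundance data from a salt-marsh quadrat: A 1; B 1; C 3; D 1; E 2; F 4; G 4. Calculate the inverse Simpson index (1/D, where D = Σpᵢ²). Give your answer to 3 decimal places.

Total N = 1+1+3+1+2+4+4 = 16, so the proportions are 0.0625, 0.0625, 0.1875, 0.0625, 0.125, 0.25, 0.25 (working shown to 7 dp, full precision carried).
D = 0.0625² + 0.0625² + 0.1875² + 0.0625² + 0.125² + 0.25² + 0.25² = 0.0039062 + 0.0039062 + 0.0351562 + 0.0039062 + 0.0156250 + 0.0625000 + 0.0625000 = 0.1875000.
So 1/D = 5.33333, i.e. 5.333 to 3 decimal places.

5.333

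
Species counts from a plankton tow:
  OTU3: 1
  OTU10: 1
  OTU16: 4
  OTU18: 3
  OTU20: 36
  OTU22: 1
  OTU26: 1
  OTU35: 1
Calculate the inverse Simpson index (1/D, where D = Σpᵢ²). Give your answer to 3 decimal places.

1.738

Total N = 1+1+4+3+36+1+1+1 = 48, so the proportions are 0.020833, 0.020833, 0.083333, 0.0625, 0.75, 0.020833, 0.020833, 0.020833 (working shown to 6 dp, full precision carried).
D = 0.020833² + 0.020833² + 0.083333² + 0.0625² + 0.75² + 0.020833² + 0.020833² + 0.020833² = 0.000434 + 0.000434 + 0.006944 + 0.003906 + 0.562500 + 0.000434 + 0.000434 + 0.000434 = 0.575521.
So 1/D = 1.73756, i.e. 1.738 to 3 decimal places.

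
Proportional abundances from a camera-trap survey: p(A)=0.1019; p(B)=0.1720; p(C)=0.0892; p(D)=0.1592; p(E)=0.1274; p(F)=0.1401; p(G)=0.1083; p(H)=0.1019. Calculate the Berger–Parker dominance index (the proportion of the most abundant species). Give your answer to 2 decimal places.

The largest proportion is 0.172, i.e. d = 0.17 to 2 decimal places.

0.17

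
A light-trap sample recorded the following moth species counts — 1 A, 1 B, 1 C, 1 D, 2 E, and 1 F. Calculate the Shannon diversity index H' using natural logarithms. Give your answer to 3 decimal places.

Total N = 1+1+1+1+2+1 = 7, so the proportions are 0.14286, 0.14286, 0.14286, 0.14286, 0.28571, 0.14286 (working shown to 5 dp, full precision carried).
Each pᵢ ln pᵢ term: 0.14286×(-1.94591)=-0.27799, 0.14286×(-1.94591)=-0.27799, 0.14286×(-1.94591)=-0.27799, 0.14286×(-1.94591)=-0.27799, 0.28571×(-1.25276)=-0.35793, 0.14286×(-1.94591)=-0.27799.
Sum = -1.74787, so H' = 1.748.

1.748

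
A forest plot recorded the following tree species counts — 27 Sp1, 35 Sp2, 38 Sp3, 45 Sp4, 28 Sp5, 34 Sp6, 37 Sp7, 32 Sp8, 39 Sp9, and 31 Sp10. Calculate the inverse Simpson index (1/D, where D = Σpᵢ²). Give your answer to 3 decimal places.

9.782

Total N = 27+35+38+45+28+34+37+32+39+31 = 346, so the proportions are 0.0780347, 0.1011561, 0.1098266, 0.1300578, 0.0809249, 0.0982659, 0.1069364, 0.0924855, 0.1127168, 0.0895954 (working shown to 7 dp, full precision carried).
D = 0.0780347² + 0.1011561² + 0.1098266² + 0.1300578² + 0.0809249² + 0.0982659² + 0.1069364² + 0.0924855² + 0.1127168² + 0.0895954² = 0.0060894 + 0.0102326 + 0.0120619 + 0.0169150 + 0.0065488 + 0.0096562 + 0.0114354 + 0.0085536 + 0.0127051 + 0.0080273 = 0.1022253.
So 1/D = 9.78232, i.e. 9.782 to 3 decimal places.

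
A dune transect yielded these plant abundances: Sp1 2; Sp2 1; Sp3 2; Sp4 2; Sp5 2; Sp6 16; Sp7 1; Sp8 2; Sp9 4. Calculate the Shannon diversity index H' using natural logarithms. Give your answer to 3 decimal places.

Total N = 2+1+2+2+2+16+1+2+4 = 32, so the proportions are 0.0625, 0.03125, 0.0625, 0.0625, 0.0625, 0.5, 0.03125, 0.0625, 0.125 (working shown to 5 dp, full precision carried).
Each pᵢ ln pᵢ term: 0.0625×(-2.77259)=-0.17329, 0.03125×(-3.46574)=-0.10830, 0.0625×(-2.77259)=-0.17329, 0.0625×(-2.77259)=-0.17329, 0.0625×(-2.77259)=-0.17329, 0.5×(-0.69315)=-0.34657, 0.03125×(-3.46574)=-0.10830, 0.0625×(-2.77259)=-0.17329, 0.125×(-2.07944)=-0.25993.
Sum = -1.68955, so H' = 1.690.

1.690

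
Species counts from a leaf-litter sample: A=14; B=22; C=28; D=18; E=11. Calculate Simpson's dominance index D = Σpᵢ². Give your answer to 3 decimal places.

0.221

Total N = 14+22+28+18+11 = 93, so the proportions are 0.15054, 0.23656, 0.30108, 0.19355, 0.11828 (working shown to 5 dp, full precision carried).
D = 0.15054² + 0.23656² + 0.30108² + 0.19355² + 0.11828² = 0.02266 + 0.05596 + 0.09065 + 0.03746 + 0.01399 = 0.22072.
To 3 decimal places, D = 0.221.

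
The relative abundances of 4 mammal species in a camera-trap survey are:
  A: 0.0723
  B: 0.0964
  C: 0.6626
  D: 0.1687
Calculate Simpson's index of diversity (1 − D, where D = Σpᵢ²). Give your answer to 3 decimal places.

D = 0.0723² + 0.0964² + 0.6626² + 0.1687² = 0.00523 + 0.00929 + 0.43904 + 0.02846 = 0.48202 (working shown to 5 dp, full precision carried).
So 1 − D = 0.51798, i.e. 0.518 to 3 decimal places.

0.518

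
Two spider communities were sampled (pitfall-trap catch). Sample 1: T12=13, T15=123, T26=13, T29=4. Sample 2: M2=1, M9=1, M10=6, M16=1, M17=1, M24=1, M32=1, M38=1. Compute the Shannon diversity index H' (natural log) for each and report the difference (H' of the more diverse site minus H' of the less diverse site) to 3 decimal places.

Sample 1: N=153, proportions 0.08497, 0.80392, 0.08497, 0.02614, giving H' = 0.68970 (working shown to 5 dp, full precision carried).
Sample 2: N=13, proportions 0.07692, 0.07692, 0.46154, 0.07692, 0.07692, 0.07692, 0.07692, 0.07692, giving H' = 1.73798.
Difference = |0.68970 − 1.73798| = 1.04828, i.e. 1.048 to 3 decimal places.

1.048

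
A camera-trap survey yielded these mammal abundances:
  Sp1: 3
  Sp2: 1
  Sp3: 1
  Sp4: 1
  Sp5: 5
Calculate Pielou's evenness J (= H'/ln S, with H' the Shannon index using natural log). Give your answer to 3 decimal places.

Total N = 3+1+1+1+5 = 11, so the proportions are 0.27273, 0.09091, 0.09091, 0.09091, 0.45455 (working shown to 5 dp, full precision carried).
H' = −Σ pᵢ ln pᵢ = −((-0.35435) + (-0.21799) + (-0.21799) + (-0.21799) + (-0.35839)) = 1.36671.
With S = 5 species, ln S = 1.60944, so J = 1.36671/1.60944 = 0.84919, i.e. 0.849 to 3 decimal places.

0.849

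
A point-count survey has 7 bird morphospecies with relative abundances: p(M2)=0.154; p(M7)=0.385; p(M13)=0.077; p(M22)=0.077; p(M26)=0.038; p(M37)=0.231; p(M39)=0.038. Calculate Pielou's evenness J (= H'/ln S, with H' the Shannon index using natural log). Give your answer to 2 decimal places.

0.84

H' = −Σ pᵢ ln pᵢ = −((-0.2881) + (-0.3675) + (-0.1974) + (-0.1974) + (-0.1243) + (-0.3385) + (-0.1243)) = 1.6375 (working shown to 4 dp, full precision carried).
With S = 7 species, ln S = 1.9459, so J = 1.6375/1.9459 = 0.8415, i.e. 0.84 to 2 decimal places.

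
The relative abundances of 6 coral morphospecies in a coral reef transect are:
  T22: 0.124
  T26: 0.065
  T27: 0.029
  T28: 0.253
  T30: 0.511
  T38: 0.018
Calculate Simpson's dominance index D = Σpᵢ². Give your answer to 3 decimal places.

D = 0.124² + 0.065² + 0.029² + 0.253² + 0.511² + 0.018² = 0.01538 + 0.00423 + 0.00084 + 0.06401 + 0.26112 + 0.00032 = 0.34590 (working shown to 5 dp, full precision carried).
To 3 decimal places, D = 0.346.

0.346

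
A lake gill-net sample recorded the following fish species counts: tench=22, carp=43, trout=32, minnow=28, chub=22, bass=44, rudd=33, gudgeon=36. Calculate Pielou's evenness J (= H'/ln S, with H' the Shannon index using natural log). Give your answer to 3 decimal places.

0.986

Total N = 22+43+32+28+22+44+33+36 = 260, so the proportions are 0.08462, 0.16538, 0.12308, 0.10769, 0.08462, 0.16923, 0.12692, 0.13846 (working shown to 5 dp, full precision carried).
H' = −Σ pᵢ ln pᵢ = −((-0.20897) + (-0.29761) + (-0.25784) + (-0.23999) + (-0.20897) + (-0.30064) + (-0.26199) + (-0.27376)) = 2.04976.
With S = 8 species, ln S = 2.07944, so J = 2.04976/2.07944 = 0.98573, i.e. 0.986 to 3 decimal places.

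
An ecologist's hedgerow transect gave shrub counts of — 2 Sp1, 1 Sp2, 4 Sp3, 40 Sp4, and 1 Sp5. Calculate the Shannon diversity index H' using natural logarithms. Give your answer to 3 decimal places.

0.653

Total N = 2+1+4+40+1 = 48, so the proportions are 0.04167, 0.02083, 0.08333, 0.83333, 0.02083 (working shown to 5 dp, full precision carried).
Each pᵢ ln pᵢ term: 0.04167×(-3.17805)=-0.13242, 0.02083×(-3.87120)=-0.08065, 0.08333×(-2.48491)=-0.20708, 0.83333×(-0.18232)=-0.15193, 0.02083×(-3.87120)=-0.08065.
Sum = -0.65273, so H' = 0.653.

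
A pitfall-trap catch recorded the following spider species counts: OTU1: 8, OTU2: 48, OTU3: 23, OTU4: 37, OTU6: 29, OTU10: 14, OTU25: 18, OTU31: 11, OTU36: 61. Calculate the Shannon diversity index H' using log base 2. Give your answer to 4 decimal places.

Total N = 8+48+23+37+29+14+18+11+61 = 249, so the proportions are 0.032129, 0.192771, 0.092369, 0.148594, 0.116466, 0.056225, 0.072289, 0.044177, 0.24498 (working shown to 6 dp, full precision carried).
Each pᵢ log₂ pᵢ term: 0.032129×(-4.960002)=-0.159357, 0.192771×(-2.375039)=-0.457839, 0.092369×(-3.436440)=-0.317422, 0.148594×(-2.750549)=-0.408716, 0.116466×(-3.102021)=-0.361280, 0.056225×(-4.152647)=-0.233482, 0.072289×(-3.790077)=-0.273981, 0.044177×(-4.500570)=-0.198820, 0.24498×(-2.029265)=-0.497129.
Sum = -2.908027, so H' = 2.9080.

2.9080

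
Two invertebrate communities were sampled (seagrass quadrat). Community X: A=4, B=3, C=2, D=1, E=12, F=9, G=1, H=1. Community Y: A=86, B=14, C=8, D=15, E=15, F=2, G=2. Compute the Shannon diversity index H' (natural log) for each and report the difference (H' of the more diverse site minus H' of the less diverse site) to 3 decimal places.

0.395

Community X: N=33, proportions 0.12121, 0.09091, 0.06061, 0.0303, 0.36364, 0.27273, 0.0303, 0.0303, giving H' = 1.68374 (working shown to 5 dp, full precision carried).
Community Y: N=142, proportions 0.60563, 0.09859, 0.05634, 0.10563, 0.10563, 0.01408, 0.01408, giving H' = 1.28913.
Difference = |1.68374 − 1.28913| = 0.39461, i.e. 0.395 to 3 decimal places.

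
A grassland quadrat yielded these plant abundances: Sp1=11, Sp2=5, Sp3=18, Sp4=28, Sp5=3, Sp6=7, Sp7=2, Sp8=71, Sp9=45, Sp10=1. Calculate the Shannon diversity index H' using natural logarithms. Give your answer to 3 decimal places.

Total N = 11+5+18+28+3+7+2+71+45+1 = 191, so the proportions are 0.05759, 0.02618, 0.09424, 0.1466, 0.01571, 0.03665, 0.01047, 0.37173, 0.2356, 0.00524 (working shown to 5 dp, full precision carried).
Each pᵢ ln pᵢ term: 0.05759×(-2.85438)=-0.16439, 0.02618×(-3.64284)=-0.09536, 0.09424×(-2.36190)=-0.22259, 0.1466×(-1.92007)=-0.28148, 0.01571×(-4.15366)=-0.06524, 0.03665×(-3.30636)=-0.12118, 0.01047×(-4.55913)=-0.04774, 0.37173×(-0.98959)=-0.36786, 0.2356×(-1.44561)=-0.34059, 0.00524×(-5.25227)=-0.02750.
Sum = -1.73392, so H' = 1.734.

1.734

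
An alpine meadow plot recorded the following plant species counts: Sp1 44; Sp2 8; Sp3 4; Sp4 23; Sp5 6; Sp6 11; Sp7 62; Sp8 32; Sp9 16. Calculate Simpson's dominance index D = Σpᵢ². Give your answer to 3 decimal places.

Total N = 44+8+4+23+6+11+62+32+16 = 206, so the proportions are 0.21359, 0.03883, 0.01942, 0.11165, 0.02913, 0.0534, 0.30097, 0.15534, 0.07767 (working shown to 5 dp, full precision carried).
D = 0.21359² + 0.03883² + 0.01942² + 0.11165² + 0.02913² + 0.0534² + 0.30097² + 0.15534² + 0.07767² = 0.04562 + 0.00151 + 0.00038 + 0.01247 + 0.00085 + 0.00285 + 0.09058 + 0.02413 + 0.00603 = 0.18442.
To 3 decimal places, D = 0.184.

0.184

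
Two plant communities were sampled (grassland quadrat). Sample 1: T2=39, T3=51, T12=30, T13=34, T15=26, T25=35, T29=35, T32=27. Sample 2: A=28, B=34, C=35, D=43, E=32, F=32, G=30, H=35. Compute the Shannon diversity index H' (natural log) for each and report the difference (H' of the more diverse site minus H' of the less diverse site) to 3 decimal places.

0.014

Sample 1: N=277, proportions 0.14079, 0.18412, 0.1083, 0.12274, 0.09386, 0.12635, 0.12635, 0.09747, giving H' = 2.05757 (working shown to 5 dp, full precision carried).
Sample 2: N=269, proportions 0.10409, 0.12639, 0.13011, 0.15985, 0.11896, 0.11896, 0.11152, 0.13011, giving H' = 2.07186.
Difference = |2.05757 − 2.07186| = 0.01429, i.e. 0.014 to 3 decimal places.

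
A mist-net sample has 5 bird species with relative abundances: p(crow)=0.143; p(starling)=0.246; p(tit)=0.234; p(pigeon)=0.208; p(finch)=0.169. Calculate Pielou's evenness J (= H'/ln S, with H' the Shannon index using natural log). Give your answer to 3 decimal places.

H' = −Σ pᵢ ln pᵢ = −((-0.27812) + (-0.34500) + (-0.33987) + (-0.32661) + (-0.30046)) = 1.59005 (working shown to 5 dp, full precision carried).
With S = 5 species, ln S = 1.60944, so J = 1.59005/1.60944 = 0.98795, i.e. 0.988 to 3 decimal places.

0.988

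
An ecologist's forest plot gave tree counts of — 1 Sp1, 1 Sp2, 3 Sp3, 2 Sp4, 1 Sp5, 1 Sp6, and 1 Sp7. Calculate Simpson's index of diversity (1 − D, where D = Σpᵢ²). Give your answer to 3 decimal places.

Total N = 1+1+3+2+1+1+1 = 10, so the proportions are 0.1, 0.1, 0.3, 0.2, 0.1, 0.1, 0.1 (working shown to 5 dp, full precision carried).
D = 0.1² + 0.1² + 0.3² + 0.2² + 0.1² + 0.1² + 0.1² = 0.01000 + 0.01000 + 0.09000 + 0.04000 + 0.01000 + 0.01000 + 0.01000 = 0.18000.
So 1 − D = 0.82000, i.e. 0.820 to 3 decimal places.

0.820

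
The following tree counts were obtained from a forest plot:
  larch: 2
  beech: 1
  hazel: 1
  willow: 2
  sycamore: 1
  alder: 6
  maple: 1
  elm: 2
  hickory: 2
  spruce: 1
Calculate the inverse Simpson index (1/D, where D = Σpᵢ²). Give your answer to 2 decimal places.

Total N = 2+1+1+2+1+6+1+2+2+1 = 19, so the proportions are 0.105263, 0.052632, 0.052632, 0.105263, 0.052632, 0.315789, 0.052632, 0.105263, 0.105263, 0.052632 (working shown to 6 dp, full precision carried).
D = 0.105263² + 0.052632² + 0.052632² + 0.105263² + 0.052632² + 0.315789² + 0.052632² + 0.105263² + 0.105263² + 0.052632² = 0.011080 + 0.002770 + 0.002770 + 0.011080 + 0.002770 + 0.099723 + 0.002770 + 0.011080 + 0.011080 + 0.002770 = 0.157895.
So 1/D = 6.3333, i.e. 6.33 to 2 decimal places.

6.33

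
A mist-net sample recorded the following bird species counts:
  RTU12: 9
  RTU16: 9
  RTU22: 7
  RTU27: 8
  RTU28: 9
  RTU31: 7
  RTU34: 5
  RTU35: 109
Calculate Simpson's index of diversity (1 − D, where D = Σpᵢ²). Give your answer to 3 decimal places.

0.537

Total N = 9+9+7+8+9+7+5+109 = 163, so the proportions are 0.05521, 0.05521, 0.04294, 0.04908, 0.05521, 0.04294, 0.03067, 0.66871 (working shown to 5 dp, full precision carried).
D = 0.05521² + 0.05521² + 0.04294² + 0.04908² + 0.05521² + 0.04294² + 0.03067² + 0.66871² = 0.00305 + 0.00305 + 0.00184 + 0.00241 + 0.00305 + 0.00184 + 0.00094 + 0.44718 = 0.46336.
So 1 − D = 0.53664, i.e. 0.537 to 3 decimal places.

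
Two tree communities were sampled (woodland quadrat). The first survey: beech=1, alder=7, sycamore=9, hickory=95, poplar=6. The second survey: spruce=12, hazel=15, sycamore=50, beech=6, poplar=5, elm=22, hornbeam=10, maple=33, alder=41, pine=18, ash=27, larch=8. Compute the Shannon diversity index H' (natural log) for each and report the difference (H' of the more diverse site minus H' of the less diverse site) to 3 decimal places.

1.536

The first survey: N=118, proportions 0.00847, 0.05932, 0.07627, 0.80508, 0.05085, giving H' = 0.73030 (working shown to 5 dp, full precision carried).
The second survey: N=247, proportions 0.04858, 0.06073, 0.20243, 0.02429, 0.02024, 0.08907, 0.04049, 0.1336, 0.16599, 0.07287, 0.10931, 0.03239, giving H' = 2.26583.
Difference = |0.73030 − 2.26583| = 1.53553, i.e. 1.536 to 3 decimal places.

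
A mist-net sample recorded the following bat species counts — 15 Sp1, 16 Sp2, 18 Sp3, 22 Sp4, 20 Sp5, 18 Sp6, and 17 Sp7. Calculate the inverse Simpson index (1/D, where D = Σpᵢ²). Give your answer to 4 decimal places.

6.8966

Total N = 15+16+18+22+20+18+17 = 126, so the proportions are 0.11904762, 0.12698413, 0.14285714, 0.17460317, 0.15873016, 0.14285714, 0.13492063 (working shown to 8 dp, full precision carried).
D = 0.11904762² + 0.12698413² + 0.14285714² + 0.17460317² + 0.15873016² + 0.14285714² + 0.13492063² = 0.01417234 + 0.01612497 + 0.02040816 + 0.03048627 + 0.02519526 + 0.02040816 + 0.01820358 = 0.14499874.
So 1/D = 6.896612, i.e. 6.8966 to 4 decimal places.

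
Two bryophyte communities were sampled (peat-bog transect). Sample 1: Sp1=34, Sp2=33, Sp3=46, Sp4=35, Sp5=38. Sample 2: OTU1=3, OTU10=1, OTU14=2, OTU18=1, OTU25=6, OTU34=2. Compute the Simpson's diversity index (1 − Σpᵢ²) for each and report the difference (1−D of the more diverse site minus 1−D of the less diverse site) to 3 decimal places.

Sample 1: N=186, proportions 0.1828, 0.17742, 0.24731, 0.18817, 0.2043, giving 1−D = 0.79680 (working shown to 5 dp, full precision carried).
Sample 2: N=15, proportions 0.2, 0.06667, 0.13333, 0.06667, 0.4, 0.13333, giving 1−D = 0.75556.
Difference = |0.79680 − 0.75556| = 0.04124, i.e. 0.041 to 3 decimal places.

0.041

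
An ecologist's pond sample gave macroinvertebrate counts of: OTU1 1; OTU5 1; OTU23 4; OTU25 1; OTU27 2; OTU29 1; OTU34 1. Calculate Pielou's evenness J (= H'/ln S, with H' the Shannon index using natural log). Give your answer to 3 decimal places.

0.908

Total N = 1+1+4+1+2+1+1 = 11, so the proportions are 0.09091, 0.09091, 0.36364, 0.09091, 0.18182, 0.09091, 0.09091 (working shown to 5 dp, full precision carried).
H' = −Σ pᵢ ln pᵢ = −((-0.21799) + (-0.21799) + (-0.36785) + (-0.21799) + (-0.30995) + (-0.21799) + (-0.21799)) = 1.76776.
With S = 7 species, ln S = 1.94591, so J = 1.76776/1.94591 = 0.90845, i.e. 0.908 to 3 decimal places.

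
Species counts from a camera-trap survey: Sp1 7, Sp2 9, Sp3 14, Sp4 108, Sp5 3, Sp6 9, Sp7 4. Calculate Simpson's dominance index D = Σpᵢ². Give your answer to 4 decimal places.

0.5100

Total N = 7+9+14+108+3+9+4 = 154, so the proportions are 0.045455, 0.058442, 0.090909, 0.701299, 0.019481, 0.058442, 0.025974 (working shown to 6 dp, full precision carried).
D = 0.045455² + 0.058442² + 0.090909² + 0.701299² + 0.019481² + 0.058442² + 0.025974² = 0.002066 + 0.003415 + 0.008264 + 0.491820 + 0.000379 + 0.003415 + 0.000675 = 0.510035.
To 4 decimal places, D = 0.5100.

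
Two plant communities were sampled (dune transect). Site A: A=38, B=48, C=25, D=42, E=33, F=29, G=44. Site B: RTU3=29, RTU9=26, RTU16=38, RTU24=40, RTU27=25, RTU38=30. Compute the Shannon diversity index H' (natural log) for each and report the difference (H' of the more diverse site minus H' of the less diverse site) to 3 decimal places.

0.148

Site A: N=259, proportions 0.14672, 0.18533, 0.09653, 0.16216, 0.12741, 0.11197, 0.16988, giving H' = 1.92347 (working shown to 5 dp, full precision carried).
Site B: N=188, proportions 0.15426, 0.1383, 0.20213, 0.21277, 0.13298, 0.15957, giving H' = 1.77552.
Difference = |1.92347 − 1.77552| = 0.14795, i.e. 0.148 to 3 decimal places.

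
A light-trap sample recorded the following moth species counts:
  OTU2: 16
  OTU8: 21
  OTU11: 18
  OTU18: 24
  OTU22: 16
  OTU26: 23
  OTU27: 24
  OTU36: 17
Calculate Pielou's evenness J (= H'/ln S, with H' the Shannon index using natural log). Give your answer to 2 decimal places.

Total N = 16+21+18+24+16+23+24+17 = 159, so the proportions are 0.1006, 0.1321, 0.1132, 0.1509, 0.1006, 0.1447, 0.1509, 0.1069 (working shown to 4 dp, full precision carried).
H' = −Σ pᵢ ln pᵢ = −((-0.2311) + (-0.2674) + (-0.2466) + (-0.2854) + (-0.2311) + (-0.2797) + (-0.2854) + (-0.2390)) = 2.0657.
With S = 8 species, ln S = 2.0794, so J = 2.0657/2.0794 = 0.9934, i.e. 0.99 to 2 decimal places.

0.99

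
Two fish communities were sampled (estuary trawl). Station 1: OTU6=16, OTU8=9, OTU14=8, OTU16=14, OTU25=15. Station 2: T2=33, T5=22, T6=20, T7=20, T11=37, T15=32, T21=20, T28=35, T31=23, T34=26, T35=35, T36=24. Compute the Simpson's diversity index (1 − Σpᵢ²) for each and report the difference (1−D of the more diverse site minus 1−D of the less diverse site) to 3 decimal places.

Station 1: N=62, proportions 0.25806, 0.14516, 0.12903, 0.22581, 0.24194, giving 1−D = 0.78616 (working shown to 5 dp, full precision carried).
Station 2: N=327, proportions 0.10092, 0.06728, 0.06116, 0.06116, 0.11315, 0.09786, 0.06116, 0.10703, 0.07034, 0.07951, 0.10703, 0.07339, giving 1−D = 0.91212.
Difference = |0.78616 − 0.91212| = 0.12596, i.e. 0.126 to 3 decimal places.

0.126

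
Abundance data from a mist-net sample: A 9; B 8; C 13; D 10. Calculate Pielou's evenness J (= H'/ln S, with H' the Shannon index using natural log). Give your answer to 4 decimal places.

0.9878

Total N = 9+8+13+10 = 40, so the proportions are 0.225, 0.2, 0.325, 0.25 (working shown to 6 dp, full precision carried).
H' = −Σ pᵢ ln pᵢ = −((-0.335622) + (-0.321888) + (-0.365277) + (-0.346574)) = 1.369361.
With S = 4 species, ln S = 1.386294, so J = 1.369361/1.386294 = 0.987785, i.e. 0.9878 to 4 decimal places.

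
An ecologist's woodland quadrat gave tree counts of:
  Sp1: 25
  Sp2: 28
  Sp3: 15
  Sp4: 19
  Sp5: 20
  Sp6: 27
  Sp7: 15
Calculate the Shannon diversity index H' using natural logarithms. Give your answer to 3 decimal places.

1.918

Total N = 25+28+15+19+20+27+15 = 149, so the proportions are 0.16779, 0.18792, 0.10067, 0.12752, 0.13423, 0.18121, 0.10067 (working shown to 5 dp, full precision carried).
Each pᵢ ln pᵢ term: 0.16779×(-1.78507)=-0.29951, 0.18792×(-1.67174)=-0.31415, 0.10067×(-2.29590)=-0.23113, 0.12752×(-2.05951)=-0.26262, 0.13423×(-2.00821)=-0.26956, 0.18121×(-1.70811)=-0.30952, 0.10067×(-2.29590)=-0.23113.
Sum = -1.91763, so H' = 1.918.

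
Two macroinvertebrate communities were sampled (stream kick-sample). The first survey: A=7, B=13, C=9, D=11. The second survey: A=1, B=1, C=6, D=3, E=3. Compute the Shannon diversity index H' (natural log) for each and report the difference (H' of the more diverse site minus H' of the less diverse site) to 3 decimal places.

The first survey: N=40, proportions 0.175, 0.325, 0.225, 0.275, giving H' = 1.36094 (working shown to 5 dp, full precision carried).
The second survey: N=14, proportions 0.07143, 0.07143, 0.42857, 0.21429, 0.21429, giving H' = 1.40033.
Difference = |1.36094 − 1.40033| = 0.03939, i.e. 0.039 to 3 decimal places.

0.039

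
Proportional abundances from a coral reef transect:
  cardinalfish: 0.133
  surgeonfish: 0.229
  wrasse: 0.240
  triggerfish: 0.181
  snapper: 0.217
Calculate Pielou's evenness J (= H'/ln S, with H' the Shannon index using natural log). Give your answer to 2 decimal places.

H' = −Σ pᵢ ln pᵢ = −((-0.2683) + (-0.3376) + (-0.3425) + (-0.3094) + (-0.3315)) = 1.5893 (working shown to 4 dp, full precision carried).
With S = 5 species, ln S = 1.6094, so J = 1.5893/1.6094 = 0.9875, i.e. 0.99 to 2 decimal places.

0.99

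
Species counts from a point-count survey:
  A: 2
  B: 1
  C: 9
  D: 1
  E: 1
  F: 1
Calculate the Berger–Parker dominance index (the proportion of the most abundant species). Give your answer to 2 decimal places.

0.60

Total N = 2+1+9+1+1+1 = 15, so the proportions are 0.1333, 0.0667, 0.6, 0.0667, 0.0667, 0.0667 (working shown to 4 dp, full precision carried).
The largest proportion is 0.6, i.e. d = 0.60 to 2 decimal places.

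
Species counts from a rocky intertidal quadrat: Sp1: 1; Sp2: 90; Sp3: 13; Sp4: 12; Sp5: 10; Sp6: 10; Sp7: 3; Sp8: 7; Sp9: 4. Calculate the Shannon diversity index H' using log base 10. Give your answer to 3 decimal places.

Total N = 1+90+13+12+10+10+3+7+4 = 150, so the proportions are 0.00667, 0.6, 0.08667, 0.08, 0.06667, 0.06667, 0.02, 0.04667, 0.02667 (working shown to 5 dp, full precision carried).
Each pᵢ log₁₀ pᵢ term: 0.00667×(-2.17609)=-0.01451, 0.6×(-0.22185)=-0.13311, 0.08667×(-1.06215)=-0.09205, 0.08×(-1.09691)=-0.08775, 0.06667×(-1.17609)=-0.07841, 0.06667×(-1.17609)=-0.07841, 0.02×(-1.69897)=-0.03398, 0.04667×(-1.33099)=-0.06211, 0.02667×(-1.57403)=-0.04197.
Sum = -0.62230, so H' = 0.622.

0.622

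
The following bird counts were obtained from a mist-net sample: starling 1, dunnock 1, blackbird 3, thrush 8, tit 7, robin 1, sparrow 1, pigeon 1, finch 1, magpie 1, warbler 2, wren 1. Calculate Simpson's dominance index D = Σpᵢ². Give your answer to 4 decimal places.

0.1709

Total N = 1+1+3+8+7+1+1+1+1+1+2+1 = 28, so the proportions are 0.035714, 0.035714, 0.107143, 0.285714, 0.25, 0.035714, 0.035714, 0.035714, 0.035714, 0.035714, 0.071429, 0.035714 (working shown to 6 dp, full precision carried).
D = 0.035714² + 0.035714² + 0.107143² + 0.285714² + 0.25² + 0.035714² + 0.035714² + 0.035714² + 0.035714² + 0.035714² + 0.071429² + 0.035714² = 0.001276 + 0.001276 + 0.011480 + 0.081633 + 0.062500 + 0.001276 + 0.001276 + 0.001276 + 0.001276 + 0.001276 + 0.005102 + 0.001276 = 0.170918.
To 4 decimal places, D = 0.1709.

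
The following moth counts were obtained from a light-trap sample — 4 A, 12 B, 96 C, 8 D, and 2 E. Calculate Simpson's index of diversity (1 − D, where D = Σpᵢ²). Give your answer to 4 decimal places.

0.3655

Total N = 4+12+96+8+2 = 122, so the proportions are 0.032787, 0.098361, 0.786885, 0.065574, 0.016393 (working shown to 6 dp, full precision carried).
D = 0.032787² + 0.098361² + 0.786885² + 0.065574² + 0.016393² = 0.001075 + 0.009675 + 0.619188 + 0.004300 + 0.000269 = 0.634507.
So 1 − D = 0.365493, i.e. 0.3655 to 4 decimal places.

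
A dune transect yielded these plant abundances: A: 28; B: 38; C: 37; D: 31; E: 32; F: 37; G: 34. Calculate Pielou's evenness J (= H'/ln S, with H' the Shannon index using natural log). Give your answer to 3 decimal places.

0.997

Total N = 28+38+37+31+32+37+34 = 237, so the proportions are 0.11814, 0.16034, 0.15612, 0.1308, 0.13502, 0.15612, 0.14346 (working shown to 5 dp, full precision carried).
H' = −Σ pᵢ ln pᵢ = −((-0.25234) + (-0.29349) + (-0.28993) + (-0.26606) + (-0.27036) + (-0.28993) + (-0.27856)) = 1.94067.
With S = 7 species, ln S = 1.94591, so J = 1.94067/1.94591 = 0.99731, i.e. 0.997 to 3 decimal places.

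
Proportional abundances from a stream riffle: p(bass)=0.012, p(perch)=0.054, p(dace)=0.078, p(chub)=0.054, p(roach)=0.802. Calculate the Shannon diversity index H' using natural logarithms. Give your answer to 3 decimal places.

Each pᵢ ln pᵢ term (working shown to 5 dp, full precision carried): 0.012×(-4.42285)=-0.05307, 0.054×(-2.91877)=-0.15761, 0.078×(-2.55105)=-0.19898, 0.054×(-2.91877)=-0.15761, 0.802×(-0.22065)=-0.17696.
Sum = -0.74424, so H' = 0.744.

0.744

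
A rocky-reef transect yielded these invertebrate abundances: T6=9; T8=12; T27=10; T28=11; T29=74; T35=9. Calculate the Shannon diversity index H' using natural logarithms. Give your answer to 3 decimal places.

1.330

Total N = 9+12+10+11+74+9 = 125, so the proportions are 0.072, 0.096, 0.08, 0.088, 0.592, 0.072 (working shown to 5 dp, full precision carried).
Each pᵢ ln pᵢ term: 0.072×(-2.63109)=-0.18944, 0.096×(-2.34341)=-0.22497, 0.08×(-2.52573)=-0.20206, 0.088×(-2.43042)=-0.21388, 0.592×(-0.52425)=-0.31036, 0.072×(-2.63109)=-0.18944.
Sum = -1.33013, so H' = 1.330.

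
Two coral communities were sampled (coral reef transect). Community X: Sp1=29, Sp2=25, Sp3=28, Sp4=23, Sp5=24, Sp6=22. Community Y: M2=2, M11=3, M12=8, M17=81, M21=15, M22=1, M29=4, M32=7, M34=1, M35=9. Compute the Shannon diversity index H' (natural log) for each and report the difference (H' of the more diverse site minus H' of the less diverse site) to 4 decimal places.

Community X: N=151, proportions 0.192053, 0.1655629, 0.1854305, 0.1523179, 0.1589404, 0.1456954, giving H' = 1.7866984 (working shown to 7 dp, full precision carried).
Community Y: N=131, proportions 0.0152672, 0.0229008, 0.0610687, 0.6183206, 0.1145038, 0.0076336, 0.0305344, 0.0534351, 0.0076336, 0.0687023, giving H' = 1.3879426.
Difference = |1.7866984 − 1.3879426| = 0.3987558, i.e. 0.3988 to 4 decimal places.

0.3988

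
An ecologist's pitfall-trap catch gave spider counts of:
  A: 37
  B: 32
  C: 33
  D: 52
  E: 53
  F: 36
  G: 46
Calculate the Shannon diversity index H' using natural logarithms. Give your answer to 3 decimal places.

1.926

Total N = 37+32+33+52+53+36+46 = 289, so the proportions are 0.12803, 0.11073, 0.11419, 0.17993, 0.18339, 0.12457, 0.15917 (working shown to 5 dp, full precision carried).
Each pᵢ ln pᵢ term: 0.12803×(-2.05551)=-0.26316, 0.11073×(-2.20069)=-0.24368, 0.11419×(-2.16992)=-0.24778, 0.17993×(-1.71518)=-0.30861, 0.18339×(-1.69613)=-0.31106, 0.12457×(-2.08291)=-0.25946, 0.15917×(-1.83779)=-0.29252.
Sum = -1.92627, so H' = 1.926.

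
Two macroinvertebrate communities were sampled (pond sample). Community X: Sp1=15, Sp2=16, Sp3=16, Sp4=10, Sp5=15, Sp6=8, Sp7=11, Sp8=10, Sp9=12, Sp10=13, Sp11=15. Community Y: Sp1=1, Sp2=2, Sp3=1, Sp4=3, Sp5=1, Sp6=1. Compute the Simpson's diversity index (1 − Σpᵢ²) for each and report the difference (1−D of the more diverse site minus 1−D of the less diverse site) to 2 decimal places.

Community X: N=141, proportions 0.1064, 0.1135, 0.1135, 0.0709, 0.1064, 0.0567, 0.078, 0.0709, 0.0851, 0.0922, 0.1064, giving 1−D = 0.9052 (working shown to 4 dp, full precision carried).
Community Y: N=9, proportions 0.1111, 0.2222, 0.1111, 0.3333, 0.1111, 0.1111, giving 1−D = 0.7901.
Difference = |0.9052 − 0.7901| = 0.1151, i.e. 0.12 to 2 decimal places.

0.12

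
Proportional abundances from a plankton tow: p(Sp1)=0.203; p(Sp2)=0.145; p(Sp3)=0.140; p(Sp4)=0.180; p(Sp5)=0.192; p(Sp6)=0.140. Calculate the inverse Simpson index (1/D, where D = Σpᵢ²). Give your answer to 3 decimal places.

D = 0.203² + 0.145² + 0.14² + 0.18² + 0.192² + 0.14² = 0.0412090 + 0.0210250 + 0.0196000 + 0.0324000 + 0.0368640 + 0.0196000 = 0.1706980 (working shown to 7 dp, full precision carried).
So 1/D = 5.85830, i.e. 5.858 to 3 decimal places.

5.858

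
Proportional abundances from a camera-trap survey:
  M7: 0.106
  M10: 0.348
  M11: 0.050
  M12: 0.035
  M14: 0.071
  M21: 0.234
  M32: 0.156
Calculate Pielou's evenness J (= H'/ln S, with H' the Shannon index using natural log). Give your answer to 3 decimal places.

H' = −Σ pᵢ ln pᵢ = −((-0.23790) + (-0.36733) + (-0.14979) + (-0.11733) + (-0.18780) + (-0.33987) + (-0.28983)) = 1.68985 (working shown to 5 dp, full precision carried).
With S = 7 species, ln S = 1.94591, so J = 1.68985/1.94591 = 0.86841, i.e. 0.868 to 3 decimal places.

0.868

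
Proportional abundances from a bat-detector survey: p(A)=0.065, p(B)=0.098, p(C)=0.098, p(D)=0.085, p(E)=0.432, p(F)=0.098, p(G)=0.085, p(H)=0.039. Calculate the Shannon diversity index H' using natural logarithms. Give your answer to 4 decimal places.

Each pᵢ ln pᵢ term (working shown to 6 dp, full precision carried): 0.065×(-2.733368)=-0.177669, 0.098×(-2.322788)=-0.227633, 0.098×(-2.322788)=-0.227633, 0.085×(-2.465104)=-0.209534, 0.432×(-0.839330)=-0.362590, 0.098×(-2.322788)=-0.227633, 0.085×(-2.465104)=-0.209534, 0.039×(-3.244194)=-0.126524.
Sum = -1.768750, so H' = 1.7688.

1.7688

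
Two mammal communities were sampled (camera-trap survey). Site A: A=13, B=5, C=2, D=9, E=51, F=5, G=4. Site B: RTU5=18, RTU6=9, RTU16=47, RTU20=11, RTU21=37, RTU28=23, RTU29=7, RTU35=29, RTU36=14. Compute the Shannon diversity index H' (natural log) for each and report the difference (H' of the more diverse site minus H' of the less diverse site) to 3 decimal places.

0.646

Site A: N=89, proportions 0.1460674, 0.0561798, 0.0224719, 0.1011236, 0.5730337, 0.0561798, 0.0449438, giving H' = 1.3800035 (working shown to 7 dp, full precision carried).
Site B: N=195, proportions 0.0923077, 0.0461538, 0.2410256, 0.0564103, 0.1897436, 0.1179487, 0.0358974, 0.1487179, 0.0717949, giving H' = 2.0264581.
Difference = |1.3800035 − 2.0264581| = 0.6464546, i.e. 0.646 to 3 decimal places.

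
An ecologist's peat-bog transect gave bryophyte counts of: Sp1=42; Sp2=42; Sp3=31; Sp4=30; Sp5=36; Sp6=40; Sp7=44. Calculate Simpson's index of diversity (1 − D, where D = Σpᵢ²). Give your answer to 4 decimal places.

Total N = 42+42+31+30+36+40+44 = 265, so the proportions are 0.158491, 0.158491, 0.116981, 0.113208, 0.135849, 0.150943, 0.166038 (working shown to 6 dp, full precision carried).
D = 0.158491² + 0.158491² + 0.116981² + 0.113208² + 0.135849² + 0.150943² + 0.166038² = 0.025119 + 0.025119 + 0.013685 + 0.012816 + 0.018455 + 0.022784 + 0.027569 = 0.145546.
So 1 − D = 0.854454, i.e. 0.8545 to 4 decimal places.

0.8545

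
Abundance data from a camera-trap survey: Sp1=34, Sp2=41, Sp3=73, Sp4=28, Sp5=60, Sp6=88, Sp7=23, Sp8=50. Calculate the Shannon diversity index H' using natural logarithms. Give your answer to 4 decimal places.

1.9889

Total N = 34+41+73+28+60+88+23+50 = 397, so the proportions are 0.085642, 0.103275, 0.183879, 0.070529, 0.151134, 0.221662, 0.057935, 0.125945 (working shown to 6 dp, full precision carried).
Each pᵢ ln pᵢ term: 0.085642×(-2.457576)=-0.210472, 0.103275×(-2.270364)=-0.234471, 0.183879×(-1.693477)=-0.311395, 0.070529×(-2.651732)=-0.187024, 0.151134×(-1.889592)=-0.285581, 0.221662×(-1.506599)=-0.333957, 0.057935×(-2.848442)=-0.165023, 0.125945×(-2.071913)=-0.260946.
Sum = -1.988869, so H' = 1.9889.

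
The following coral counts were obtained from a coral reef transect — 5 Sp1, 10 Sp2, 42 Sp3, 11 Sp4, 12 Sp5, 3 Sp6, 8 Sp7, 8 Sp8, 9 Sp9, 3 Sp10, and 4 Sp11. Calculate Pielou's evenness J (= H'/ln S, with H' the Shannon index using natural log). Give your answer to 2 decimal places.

Total N = 5+10+42+11+12+3+8+8+9+3+4 = 115, so the proportions are 0.0435, 0.087, 0.3652, 0.0957, 0.1043, 0.0261, 0.0696, 0.0696, 0.0783, 0.0261, 0.0348 (working shown to 4 dp, full precision carried).
H' = −Σ pᵢ ln pᵢ = −((-0.1363) + (-0.2124) + (-0.3679) + (-0.2245) + (-0.2358) + (-0.0951) + (-0.1854) + (-0.1854) + (-0.1994) + (-0.0951) + (-0.1168)) = 2.0542.
With S = 11 species, ln S = 2.3979, so J = 2.0542/2.3979 = 0.8567, i.e. 0.86 to 2 decimal places.

0.86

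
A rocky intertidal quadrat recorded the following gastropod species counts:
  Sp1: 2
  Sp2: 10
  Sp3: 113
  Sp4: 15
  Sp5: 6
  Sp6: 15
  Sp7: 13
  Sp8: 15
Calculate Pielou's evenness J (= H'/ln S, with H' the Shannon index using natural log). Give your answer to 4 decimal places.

Total N = 2+10+113+15+6+15+13+15 = 189, so the proportions are 0.010582, 0.05291, 0.597884, 0.079365, 0.031746, 0.079365, 0.068783, 0.079365 (working shown to 6 dp, full precision carried).
H' = −Σ pᵢ ln pᵢ = −((-0.048133) + (-0.155511) + (-0.307527) + (-0.201087) + (-0.109523) + (-0.201087) + (-0.184118) + (-0.201087)) = 1.408074.
With S = 8 species, ln S = 2.079442, so J = 1.408074/2.079442 = 0.677141, i.e. 0.6771 to 4 decimal places.

0.6771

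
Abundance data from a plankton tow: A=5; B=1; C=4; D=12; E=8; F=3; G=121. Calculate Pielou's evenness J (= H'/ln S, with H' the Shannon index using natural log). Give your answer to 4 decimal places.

0.4407

Total N = 5+1+4+12+8+3+121 = 154, so the proportions are 0.032468, 0.006494, 0.025974, 0.077922, 0.051948, 0.019481, 0.785714 (working shown to 6 dp, full precision carried).
H' = −Σ pᵢ ln pᵢ = −((-0.111283) + (-0.032707) + (-0.094822) + (-0.198861) + (-0.153637) + (-0.076721) + (-0.189484)) = 0.857516.
With S = 7 species, ln S = 1.945910, so J = 0.857516/1.945910 = 0.440676, i.e. 0.4407 to 4 decimal places.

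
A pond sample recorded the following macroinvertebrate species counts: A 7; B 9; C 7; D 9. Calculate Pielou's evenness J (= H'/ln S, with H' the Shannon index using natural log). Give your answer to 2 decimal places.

0.99

Total N = 7+9+7+9 = 32, so the proportions are 0.2188, 0.2812, 0.2188, 0.2812 (working shown to 4 dp, full precision carried).
H' = −Σ pᵢ ln pᵢ = −((-0.3325) + (-0.3568) + (-0.3325) + (-0.3568)) = 1.3785.
With S = 4 species, ln S = 1.3863, so J = 1.3785/1.3863 = 0.9943, i.e. 0.99 to 2 decimal places.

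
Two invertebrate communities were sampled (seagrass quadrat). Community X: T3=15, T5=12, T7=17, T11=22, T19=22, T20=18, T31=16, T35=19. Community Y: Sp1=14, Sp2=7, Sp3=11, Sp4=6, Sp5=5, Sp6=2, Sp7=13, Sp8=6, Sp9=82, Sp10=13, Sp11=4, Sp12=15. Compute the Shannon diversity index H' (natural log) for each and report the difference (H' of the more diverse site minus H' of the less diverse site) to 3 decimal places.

0.151

Community X: N=141, proportions 0.10638, 0.08511, 0.12057, 0.15603, 0.15603, 0.12766, 0.11348, 0.13475, giving H' = 2.06264 (working shown to 5 dp, full precision carried).
Community Y: N=178, proportions 0.07865, 0.03933, 0.0618, 0.03371, 0.02809, 0.01124, 0.07303, 0.03371, 0.46067, 0.07303, 0.02247, 0.08427, giving H' = 1.91164.
Difference = |2.06264 − 1.91164| = 0.15100, i.e. 0.151 to 3 decimal places.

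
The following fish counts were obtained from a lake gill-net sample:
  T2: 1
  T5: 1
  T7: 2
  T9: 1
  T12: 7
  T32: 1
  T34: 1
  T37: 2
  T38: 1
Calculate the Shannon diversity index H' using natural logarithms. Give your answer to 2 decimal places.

1.87

Total N = 1+1+2+1+7+1+1+2+1 = 17, so the proportions are 0.0588, 0.0588, 0.1176, 0.0588, 0.4118, 0.0588, 0.0588, 0.1176, 0.0588 (working shown to 4 dp, full precision carried).
Each pᵢ ln pᵢ term: 0.0588×(-2.8332)=-0.1667, 0.0588×(-2.8332)=-0.1667, 0.1176×(-2.1401)=-0.2518, 0.0588×(-2.8332)=-0.1667, 0.4118×(-0.8873)=-0.3654, 0.0588×(-2.8332)=-0.1667, 0.0588×(-2.8332)=-0.1667, 0.1176×(-2.1401)=-0.2518, 0.0588×(-2.8332)=-0.1667.
Sum = -1.8689, so H' = 1.87.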